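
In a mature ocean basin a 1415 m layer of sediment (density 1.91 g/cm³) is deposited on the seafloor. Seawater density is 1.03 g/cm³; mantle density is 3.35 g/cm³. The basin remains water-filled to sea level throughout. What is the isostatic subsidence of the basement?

537 m

Submarine loading: the sediment displaces seawater, and the subsidence is in turn flooded, so s (ρ_m − ρ_w) = t (ρ_sed − ρ_w).
s = 1415 m × (1.91 − 1.03) / (3.35 − 1.03) = 537 m.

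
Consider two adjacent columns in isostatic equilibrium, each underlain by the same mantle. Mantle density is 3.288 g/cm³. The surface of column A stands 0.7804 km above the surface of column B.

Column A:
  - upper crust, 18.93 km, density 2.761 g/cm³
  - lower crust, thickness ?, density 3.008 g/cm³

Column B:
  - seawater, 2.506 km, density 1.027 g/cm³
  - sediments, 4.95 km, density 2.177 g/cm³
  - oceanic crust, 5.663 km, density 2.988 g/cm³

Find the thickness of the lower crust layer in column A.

19.5 km

Take the compensation level at the base of the deeper column (depth z_c below the surface of column A) and equate Σ ρ_i t_i down to z_c; mantle fills any gap and the z_c terms cancel.
Column A: 18.93×2.761 + x×3.008 + (z_c − 18.93 − x)×3.288
Column B: 0.7804×0 + 2.506×1.027 + 4.95×2.177 + 5.663×2.988 + (z_c − 0.7804 − 13.119)×3.288
The z_c×3.288 term appears on both sides and cancels. Collect the known terms of each column as K = Σ(ρt)_known − 3.288 × (depth of known layers): K_A = 52.26573 − 3.288×18.93 = −9.97611; K_B = 30.270856 − 3.288×(0.7804 + 13.119) = −15.4303712.
Balance: K_A − x×(3.288 − 3.008) = K_B, so x = (K_A − K_B)/(3.288 − 3.008) = 5.45426/0.28 = 19.5 km.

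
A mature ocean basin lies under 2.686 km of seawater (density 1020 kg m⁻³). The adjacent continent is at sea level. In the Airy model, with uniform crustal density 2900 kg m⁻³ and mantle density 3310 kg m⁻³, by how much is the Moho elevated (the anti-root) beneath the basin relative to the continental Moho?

Balancing pressure at the compensation depth: replacing crust with seawater at the top is compensated by replacing crust with mantle at the base: d (ρ_c − ρ_w) = a (ρ_m − ρ_c).
a = d (ρ_c − ρ_w)/(ρ_m − ρ_c) = 2.686 km × 1880/410 = 12.3 km.

12.3 km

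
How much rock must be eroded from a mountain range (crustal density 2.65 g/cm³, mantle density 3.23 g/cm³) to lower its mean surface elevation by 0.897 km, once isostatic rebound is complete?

5 km

Net drop Δ = e − u = e − e ρ_c/ρ_m = e (ρ_m − ρ_c)/ρ_m.
e = Δ ρ_m/(ρ_m − ρ_c) = 0.897 km × 3.23/0.58 = 5 km.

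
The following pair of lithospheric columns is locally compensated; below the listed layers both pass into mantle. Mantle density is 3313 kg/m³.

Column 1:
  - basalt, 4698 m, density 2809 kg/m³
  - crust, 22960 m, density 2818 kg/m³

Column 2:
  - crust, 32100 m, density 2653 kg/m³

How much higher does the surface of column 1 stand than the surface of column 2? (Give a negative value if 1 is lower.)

−2250 m

For any compensation level in the mantle, the mantle terms cancel and isostasy reduces to e = (Σt_1 − Σt_2) − (Σ(ρt)_1 − Σ(ρt)_2) / ρ_m.
Σt_1 = 27658 m; Σt_2 = 32100 m; Σ(ρt)_1 = 77897962; Σ(ρt)_2 = 85161300 (in m·kg/m³).
e = (27658 − 32100) − (77897962 − 85161300) / 3313 = −2250 m.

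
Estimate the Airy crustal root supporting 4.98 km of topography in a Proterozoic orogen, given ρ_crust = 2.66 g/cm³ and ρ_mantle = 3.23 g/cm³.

By Archimedes' principle applied to the lithosphere: the weight of the topography is balanced by the buoyancy of the root, ρ_c h = (ρ_m − ρ_c) r.
r = h · ρ_c / (ρ_m − ρ_c) = 4.98 km × 2.66 / (3.23 − 2.66) = 23.2 km.

23.2 km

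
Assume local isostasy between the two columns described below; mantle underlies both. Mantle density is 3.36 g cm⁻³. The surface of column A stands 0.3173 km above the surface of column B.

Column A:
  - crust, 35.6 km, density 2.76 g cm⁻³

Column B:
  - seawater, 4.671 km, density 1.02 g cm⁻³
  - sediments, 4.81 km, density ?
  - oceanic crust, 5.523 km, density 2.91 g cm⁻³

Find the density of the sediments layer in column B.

Take the compensation level at the base of the deeper column (depth z_c below the surface of column A) and equate Σ ρ_i t_i down to z_c; mantle fills any gap and the z_c terms cancel.
Column A: 35.6×2.76 + (z_c − 35.6)×3.36
Column B: 0.3173×0 + 4.671×1.02 + 4.81×ρ + 5.523×2.91 + (z_c − 0.3173 − 15.004)×3.36
The z_c×3.36 term appears on both sides and cancels. Collect the known terms of each column as K = Σ(ρt)_known − 3.36 × (depth of known layers): K_A = 98.256 − 3.36×35.6 = −21.36; K_B = 20.83635 − 3.36×(0.3173 + 15.004) = −30.643218.
Balance: K_A = K_B + 4.81×ρ, so ρ = (K_A − K_B)/4.81 = 9.28322/4.81 = 1.93 g cm⁻³.

1.93 g cm⁻³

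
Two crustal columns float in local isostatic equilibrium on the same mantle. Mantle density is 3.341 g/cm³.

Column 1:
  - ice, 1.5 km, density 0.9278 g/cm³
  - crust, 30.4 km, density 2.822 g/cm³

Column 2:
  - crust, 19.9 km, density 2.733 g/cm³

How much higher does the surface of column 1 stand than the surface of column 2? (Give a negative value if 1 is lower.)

2.18 km

For any compensation level in the mantle, the mantle terms cancel and isostasy reduces to e = (Σt_1 − Σt_2) − (Σ(ρt)_1 − Σ(ρt)_2) / ρ_m.
Σt_1 = 31.9 km; Σt_2 = 19.9 km; Σ(ρt)_1 = 87.1805; Σ(ρt)_2 = 54.3867 (in km·g/cm³).
e = (31.9 − 19.9) − (87.1805 − 54.3867) / 3.341 = 2.18 km.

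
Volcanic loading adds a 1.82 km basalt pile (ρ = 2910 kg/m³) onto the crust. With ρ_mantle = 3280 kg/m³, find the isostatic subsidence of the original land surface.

Subaerial loading: s = t ρ_load / ρ_m.
s = 1.82 km × 2910/3280 = 1.61 km.

1.61 km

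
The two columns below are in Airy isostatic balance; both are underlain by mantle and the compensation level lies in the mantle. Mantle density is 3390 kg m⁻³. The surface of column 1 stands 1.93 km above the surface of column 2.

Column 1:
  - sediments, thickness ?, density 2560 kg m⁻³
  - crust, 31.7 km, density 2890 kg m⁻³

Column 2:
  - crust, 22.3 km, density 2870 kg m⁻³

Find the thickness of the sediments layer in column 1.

2.76 km

Take the compensation level at the base of the deeper column (depth z_c below the surface of column 1) and equate Σ ρ_i t_i down to z_c; mantle fills any gap and the z_c terms cancel.
Column 1: x×2560 + 31.7×2890 + (z_c − 31.7 − x)×3390
Column 2: 1.93×0 + 22.3×2870 + (z_c − 1.93 − 22.3)×3390
The z_c×3390 term appears on both sides and cancels. Collect the known terms of each column as K = Σ(ρt)_known − 3390 × (depth of known layers): K_1 = 91613 − 3390×31.7 = −15850; K_2 = 64001 − 3390×(1.93 + 22.3) = −18138.7.
Balance: K_1 − x×(3390 − 2560) = K_2, so x = (K_1 − K_2)/(3390 − 2560) = 2288.7/830 = 2.76 km.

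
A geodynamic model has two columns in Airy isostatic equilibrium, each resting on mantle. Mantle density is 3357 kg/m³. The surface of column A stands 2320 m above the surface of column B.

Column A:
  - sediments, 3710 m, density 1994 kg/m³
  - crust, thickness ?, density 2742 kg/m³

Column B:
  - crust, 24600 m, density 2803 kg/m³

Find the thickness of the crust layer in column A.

26600 m

Take the compensation level at the base of the deeper column (depth z_c below the surface of column A) and equate Σ ρ_i t_i down to z_c; mantle fills any gap and the z_c terms cancel.
Column A: 3710×1994 + x×2742 + (z_c − 3710 − x)×3357
Column B: 2320×0 + 24600×2803 + (z_c − 2320 − 24600)×3357
The z_c×3357 term appears on both sides and cancels. Collect the known terms of each column as K = Σ(ρt)_known − 3357 × (depth of known layers): K_A = 7397740 − 3357×3710 = −5056730; K_B = 68953800 − 3357×(2320 + 24600) = −21416640.
Balance: K_A − x×(3357 − 2742) = K_B, so x = (K_A − K_B)/(3357 − 2742) = 16359900/615 = 26600 m.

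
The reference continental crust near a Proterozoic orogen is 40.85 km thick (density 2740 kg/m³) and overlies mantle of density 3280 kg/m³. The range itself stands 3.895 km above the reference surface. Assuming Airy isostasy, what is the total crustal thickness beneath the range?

Root depth r = h ρ_c / (ρ_m − ρ_c) = 3.895 km × 2740 / 540 = 19.76 km.
Total thickness = T + h + r = 40.85 km + 3.895 km + 19.76 km = 64.5 km.

64.5 km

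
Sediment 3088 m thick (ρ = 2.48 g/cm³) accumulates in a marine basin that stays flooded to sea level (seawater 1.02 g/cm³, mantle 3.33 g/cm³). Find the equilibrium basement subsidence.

Submarine loading: the sediment displaces seawater, and the subsidence is in turn flooded, so s (ρ_m − ρ_w) = t (ρ_sed − ρ_w).
s = 3088 m × (2.48 − 1.02) / (3.33 − 1.02) = 1950 m.

1950 m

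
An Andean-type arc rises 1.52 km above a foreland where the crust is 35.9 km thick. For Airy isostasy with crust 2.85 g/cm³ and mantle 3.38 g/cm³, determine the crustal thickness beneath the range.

Root depth r = h ρ_c / (ρ_m − ρ_c) = 1.52 km × 2.85 / 0.53 = 8.174 km.
Total thickness = T + h + r = 35.9 km + 1.52 km + 8.174 km = 45.6 km.

45.6 km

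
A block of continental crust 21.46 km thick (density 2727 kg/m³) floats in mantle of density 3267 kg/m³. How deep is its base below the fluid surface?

17.9 km

Draft d = t ρ_obj/ρ_fluid = 21.46 km × 2727/3267 = 17.9 km.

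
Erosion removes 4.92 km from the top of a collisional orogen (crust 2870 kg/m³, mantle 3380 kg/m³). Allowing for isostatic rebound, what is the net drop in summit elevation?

Rebound u = e ρ_c/ρ_m = 4.92 km × 2870/3380 = 4.178 km.
Net surface drop = e − u = 4.92 km − 4.178 km = e (ρ_m − ρ_c)/ρ_m = 0.742 km.

0.742 km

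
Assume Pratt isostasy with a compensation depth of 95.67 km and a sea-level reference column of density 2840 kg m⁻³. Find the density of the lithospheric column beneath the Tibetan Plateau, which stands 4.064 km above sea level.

Pratt balance: ρ_ref D = ρ (D + h).
ρ = ρ_ref D/(D + h) = 2840 × 95.67 km/(95.67 km + 4.064 km) = 2720 kg m⁻³.

2720 kg m⁻³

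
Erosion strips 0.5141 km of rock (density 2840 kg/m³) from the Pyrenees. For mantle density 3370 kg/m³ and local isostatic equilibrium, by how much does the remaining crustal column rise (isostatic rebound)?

Unloading: uplift u = e ρ_c/ρ_m = 0.5141 km × 2840/3370 = 0.433 km.

0.433 km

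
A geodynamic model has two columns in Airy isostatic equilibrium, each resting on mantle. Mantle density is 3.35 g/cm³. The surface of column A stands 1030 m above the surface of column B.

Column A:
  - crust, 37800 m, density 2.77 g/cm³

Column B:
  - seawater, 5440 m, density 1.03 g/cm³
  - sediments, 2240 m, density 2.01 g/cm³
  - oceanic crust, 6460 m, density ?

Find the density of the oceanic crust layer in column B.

2.91 g/cm³

Take the compensation level at the base of the deeper column (depth z_c below the surface of column A) and equate Σ ρ_i t_i down to z_c; mantle fills any gap and the z_c terms cancel.
Column A: 37800×2.77 + (z_c − 37800)×3.35
Column B: 1030×0 + 5440×1.03 + 2240×2.01 + 6460×ρ + (z_c − 1030 − 14140)×3.35
The z_c×3.35 term appears on both sides and cancels. Collect the known terms of each column as K = Σ(ρt)_known − 3.35 × (depth of known layers): K_A = 104706 − 3.35×37800 = −21924; K_B = 10105.6 − 3.35×(1030 + 14140) = −40713.9.
Balance: K_A = K_B + 6460×ρ, so ρ = (K_A − K_B)/6460 = 18789.9/6460 = 2.91 g/cm³.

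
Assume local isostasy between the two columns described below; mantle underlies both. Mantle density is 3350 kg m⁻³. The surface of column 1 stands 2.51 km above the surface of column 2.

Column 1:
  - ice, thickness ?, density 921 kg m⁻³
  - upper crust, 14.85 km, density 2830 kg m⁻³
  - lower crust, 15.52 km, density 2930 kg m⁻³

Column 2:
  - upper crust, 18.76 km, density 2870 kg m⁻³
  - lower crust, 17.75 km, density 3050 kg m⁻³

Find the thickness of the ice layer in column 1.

3.5 km

Take the compensation level at the base of the deeper column (depth z_c below the surface of column 1) and equate Σ ρ_i t_i down to z_c; mantle fills any gap and the z_c terms cancel.
Column 1: x×921 + 14.85×2830 + 15.52×2930 + (z_c − 30.37 − x)×3350
Column 2: 2.51×0 + 18.76×2870 + 17.75×3050 + (z_c − 2.51 − 36.51)×3350
The z_c×3350 term appears on both sides and cancels. Collect the known terms of each column as K = Σ(ρt)_known − 3350 × (depth of known layers): K_1 = 87499.1 − 3350×30.37 = −14240.4; K_2 = 107978.7 − 3350×(2.51 + 36.51) = −22738.3.
Balance: K_1 − x×(3350 − 921) = K_2, so x = (K_1 − K_2)/(3350 − 921) = 8497.9/2429 = 3.5 km.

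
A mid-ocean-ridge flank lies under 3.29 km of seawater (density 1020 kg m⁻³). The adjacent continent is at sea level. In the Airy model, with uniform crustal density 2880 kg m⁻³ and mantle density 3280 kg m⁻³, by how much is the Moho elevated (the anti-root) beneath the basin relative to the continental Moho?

15.3 km

Balancing pressure at the compensation depth: replacing crust with seawater at the top is compensated by replacing crust with mantle at the base: d (ρ_c − ρ_w) = a (ρ_m − ρ_c).
a = d (ρ_c − ρ_w)/(ρ_m − ρ_c) = 3.29 km × 1860/400 = 15.3 km.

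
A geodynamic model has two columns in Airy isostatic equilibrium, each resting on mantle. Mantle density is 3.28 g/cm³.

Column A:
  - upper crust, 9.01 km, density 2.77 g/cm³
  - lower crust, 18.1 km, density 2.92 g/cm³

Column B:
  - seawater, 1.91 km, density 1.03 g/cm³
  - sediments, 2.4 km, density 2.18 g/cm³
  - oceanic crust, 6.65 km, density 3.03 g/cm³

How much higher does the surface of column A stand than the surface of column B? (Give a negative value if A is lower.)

0.766 km

For any compensation level in the mantle, the mantle terms cancel and isostasy reduces to e = (Σt_A − Σt_B) − (Σ(ρt)_A − Σ(ρt)_B) / ρ_m.
Σt_A = 27.11 km; Σt_B = 10.96 km; Σ(ρt)_A = 77.8097; Σ(ρt)_B = 27.3488 (in km·g/cm³).
e = (27.11 − 10.96) − (77.8097 − 27.3488) / 3.28 = 0.766 km.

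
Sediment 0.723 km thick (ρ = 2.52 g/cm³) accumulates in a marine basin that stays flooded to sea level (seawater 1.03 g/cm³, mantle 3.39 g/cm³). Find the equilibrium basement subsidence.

0.456 km

Submarine loading: the sediment displaces seawater, and the subsidence is in turn flooded, so s (ρ_m − ρ_w) = t (ρ_sed − ρ_w).
s = 0.723 km × (2.52 − 1.03) / (3.39 − 1.03) = 0.456 km.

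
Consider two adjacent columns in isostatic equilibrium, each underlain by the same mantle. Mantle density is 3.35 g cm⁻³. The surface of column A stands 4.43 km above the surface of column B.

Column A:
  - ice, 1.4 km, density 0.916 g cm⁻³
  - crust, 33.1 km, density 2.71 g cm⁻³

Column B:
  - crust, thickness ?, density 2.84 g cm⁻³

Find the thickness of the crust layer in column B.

19.1 km

Take the compensation level at the base of the deeper column (depth z_c below the surface of column A) and equate Σ ρ_i t_i down to z_c; mantle fills any gap and the z_c terms cancel.
Column A: 1.4×0.916 + 33.1×2.71 + (z_c − 34.5)×3.35
Column B: 4.43×0 + x×2.84 + (z_c − 4.43 − 0 − x)×3.35
The z_c×3.35 term appears on both sides and cancels. Collect the known terms of each column as K = Σ(ρt)_known − 3.35 × (depth of known layers): K_A = 90.9834 − 3.35×34.5 = −24.5916; K_B = 0 − 3.35×(4.43 + 0) = −14.8405.
Balance: K_A = K_B − x×(3.35 − 2.84), so x = (K_B − K_A)/(3.35 − 2.84) = 9.7511/0.51 = 19.1 km.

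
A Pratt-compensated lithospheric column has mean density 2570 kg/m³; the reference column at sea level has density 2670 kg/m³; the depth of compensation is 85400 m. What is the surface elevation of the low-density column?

ρ_ref D = ρ (D + h) → h = D (ρ_ref − ρ)/ρ.
h = 85400 m × (2670 − 2570)/2570 = 3320 m.

3320 m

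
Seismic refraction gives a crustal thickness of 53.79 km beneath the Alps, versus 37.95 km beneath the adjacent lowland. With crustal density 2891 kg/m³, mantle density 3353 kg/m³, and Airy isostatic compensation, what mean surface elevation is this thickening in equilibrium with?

2.18 km

Excess crust Δ = 53.79 km − 37.95 km = 15.84 km, split between elevation h and root r with h + r = Δ.
Airy balance ρ_c h = (ρ_m − ρ_c) r gives r = h ρ_c/(ρ_m − ρ_c), so h (1 + ρ_c/(ρ_m − ρ_c)) = Δ, i.e. h = Δ (ρ_m − ρ_c)/ρ_m.
h = 15.84 km × 462/3353 = 2.18 km.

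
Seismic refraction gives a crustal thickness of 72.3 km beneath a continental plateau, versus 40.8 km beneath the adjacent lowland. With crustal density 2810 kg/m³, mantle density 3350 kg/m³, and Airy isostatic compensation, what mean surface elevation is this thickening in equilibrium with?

Excess crust Δ = 72.3 km − 40.8 km = 31.5 km, split between elevation h and root r with h + r = Δ.
Airy balance ρ_c h = (ρ_m − ρ_c) r gives r = h ρ_c/(ρ_m − ρ_c), so h (1 + ρ_c/(ρ_m − ρ_c)) = Δ, i.e. h = Δ (ρ_m − ρ_c)/ρ_m.
h = 31.5 km × 540/3350 = 5.08 km.

5.08 km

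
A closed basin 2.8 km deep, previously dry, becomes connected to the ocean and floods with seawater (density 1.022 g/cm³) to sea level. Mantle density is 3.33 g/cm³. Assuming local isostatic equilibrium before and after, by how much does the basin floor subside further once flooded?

1.24 km

After flooding the water column is d + s deep. Its weight must equal the weight of mantle displaced by the extra subsidence s: (d + s) ρ_w = s ρ_m.
s = d ρ_w / (ρ_m − ρ_w) = 2.8 km × 1.022/(3.33 − 1.022) = 1.24 km.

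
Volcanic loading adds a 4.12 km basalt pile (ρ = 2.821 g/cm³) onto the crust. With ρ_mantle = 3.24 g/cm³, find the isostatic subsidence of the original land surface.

3.59 km

Subaerial loading: s = t ρ_load / ρ_m.
s = 4.12 km × 2.821/3.24 = 3.59 km.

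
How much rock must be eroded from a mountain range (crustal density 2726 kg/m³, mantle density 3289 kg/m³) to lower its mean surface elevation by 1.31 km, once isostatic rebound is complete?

7.65 km

Net drop Δ = e − u = e − e ρ_c/ρ_m = e (ρ_m − ρ_c)/ρ_m.
e = Δ ρ_m/(ρ_m − ρ_c) = 1.31 km × 3289/563 = 7.65 km.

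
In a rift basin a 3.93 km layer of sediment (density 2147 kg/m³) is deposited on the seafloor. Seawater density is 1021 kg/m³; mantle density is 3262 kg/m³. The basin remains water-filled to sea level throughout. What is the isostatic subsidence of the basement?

Submarine loading: the sediment displaces seawater, and the subsidence is in turn flooded, so s (ρ_m − ρ_w) = t (ρ_sed − ρ_w).
s = 3.93 km × (2147 − 1021) / (3262 − 1021) = 1.97 km.

1.97 km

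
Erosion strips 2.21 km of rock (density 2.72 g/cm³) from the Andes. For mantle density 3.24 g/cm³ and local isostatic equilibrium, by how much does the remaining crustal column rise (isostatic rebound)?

1.86 km

Unloading: uplift u = e ρ_c/ρ_m = 2.21 km × 2.72/3.24 = 1.86 km.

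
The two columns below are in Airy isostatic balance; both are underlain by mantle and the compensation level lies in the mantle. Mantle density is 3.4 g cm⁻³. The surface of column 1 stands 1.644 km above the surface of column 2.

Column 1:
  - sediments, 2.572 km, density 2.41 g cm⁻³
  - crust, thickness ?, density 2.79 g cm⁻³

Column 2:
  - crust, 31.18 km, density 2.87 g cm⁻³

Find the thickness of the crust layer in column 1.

Take the compensation level at the base of the deeper column (depth z_c below the surface of column 1) and equate Σ ρ_i t_i down to z_c; mantle fills any gap and the z_c terms cancel.
Column 1: 2.572×2.41 + x×2.79 + (z_c − 2.572 − x)×3.4
Column 2: 1.644×0 + 31.18×2.87 + (z_c − 1.644 − 31.18)×3.4
The z_c×3.4 term appears on both sides and cancels. Collect the known terms of each column as K = Σ(ρt)_known − 3.4 × (depth of known layers): K_1 = 6.19852 − 3.4×2.572 = −2.54628; K_2 = 89.4866 − 3.4×(1.644 + 31.18) = −22.115.
Balance: K_1 − x×(3.4 − 2.79) = K_2, so x = (K_1 − K_2)/(3.4 − 2.79) = 19.5687/0.61 = 32.1 km.

32.1 km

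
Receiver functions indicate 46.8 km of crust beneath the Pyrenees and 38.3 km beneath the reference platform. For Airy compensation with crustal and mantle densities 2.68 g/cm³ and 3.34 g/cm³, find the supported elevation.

Excess crust Δ = 46.8 km − 38.3 km = 8.5 km, split between elevation h and root r with h + r = Δ.
Airy balance ρ_c h = (ρ_m − ρ_c) r gives r = h ρ_c/(ρ_m − ρ_c), so h (1 + ρ_c/(ρ_m − ρ_c)) = Δ, i.e. h = Δ (ρ_m − ρ_c)/ρ_m.
h = 8.5 km × 0.66/3.34 = 1.68 km.

1.68 km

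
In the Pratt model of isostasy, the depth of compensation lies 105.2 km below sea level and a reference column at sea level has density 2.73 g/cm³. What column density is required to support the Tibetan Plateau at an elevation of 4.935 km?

2.61 g/cm³

Pratt balance: ρ_ref D = ρ (D + h).
ρ = ρ_ref D/(D + h) = 2.73 × 105.2 km/(105.2 km + 4.935 km) = 2.61 g/cm³.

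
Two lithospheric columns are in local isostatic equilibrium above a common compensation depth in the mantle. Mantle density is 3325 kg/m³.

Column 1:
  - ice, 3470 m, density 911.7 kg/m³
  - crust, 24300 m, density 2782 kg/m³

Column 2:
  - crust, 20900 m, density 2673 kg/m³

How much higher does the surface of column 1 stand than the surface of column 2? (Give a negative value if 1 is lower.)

2390 m

For any compensation level in the mantle, the mantle terms cancel and isostasy reduces to e = (Σt_1 − Σt_2) − (Σ(ρt)_1 − Σ(ρt)_2) / ρ_m.
Σt_1 = 27770 m; Σt_2 = 20900 m; Σ(ρt)_1 = 70766199; Σ(ρt)_2 = 55865700 (in m·kg/m³).
e = (27770 − 20900) − (70766199 − 55865700) / 3325 = 2390 m.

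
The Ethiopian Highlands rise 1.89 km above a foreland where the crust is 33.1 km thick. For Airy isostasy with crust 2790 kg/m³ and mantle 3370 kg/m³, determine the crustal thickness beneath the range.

44.1 km

Root depth r = h ρ_c / (ρ_m − ρ_c) = 1.89 km × 2790 / 580 = 9.092 km.
Total thickness = T + h + r = 33.1 km + 1.89 km + 9.092 km = 44.1 km.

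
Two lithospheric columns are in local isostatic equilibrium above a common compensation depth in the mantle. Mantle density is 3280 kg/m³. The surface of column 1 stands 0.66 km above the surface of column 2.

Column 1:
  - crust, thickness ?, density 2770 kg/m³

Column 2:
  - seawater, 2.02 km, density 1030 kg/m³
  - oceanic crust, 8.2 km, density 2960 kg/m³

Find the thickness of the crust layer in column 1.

Take the compensation level at the base of the deeper column (depth z_c below the surface of column 1) and equate Σ ρ_i t_i down to z_c; mantle fills any gap and the z_c terms cancel.
Column 1: x×2770 + (z_c − 0 − x)×3280
Column 2: 0.66×0 + 2.02×1030 + 8.2×2960 + (z_c − 0.66 − 10.22)×3280
The z_c×3280 term appears on both sides and cancels. Collect the known terms of each column as K = Σ(ρt)_known − 3280 × (depth of known layers): K_1 = 0 − 3280×0 = 0; K_2 = 26352.6 − 3280×(0.66 + 10.22) = −9333.8.
Balance: K_1 − x×(3280 − 2770) = K_2, so x = (K_1 − K_2)/(3280 − 2770) = 9333.8/510 = 18.3 km.

18.3 km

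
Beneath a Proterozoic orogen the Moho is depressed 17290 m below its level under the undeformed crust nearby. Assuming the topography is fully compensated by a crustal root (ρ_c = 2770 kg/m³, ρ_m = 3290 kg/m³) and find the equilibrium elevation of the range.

3250 m

Isostatic balance requires: ρ_c h = (ρ_m − ρ_c) r.
h = r (ρ_m − ρ_c) / ρ_c = 17290 m × (3290 − 2770) / 2770 = 3250 m.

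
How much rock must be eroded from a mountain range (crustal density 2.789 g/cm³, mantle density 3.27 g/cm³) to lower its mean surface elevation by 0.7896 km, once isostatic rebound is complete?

Net drop Δ = e − u = e − e ρ_c/ρ_m = e (ρ_m − ρ_c)/ρ_m.
e = Δ ρ_m/(ρ_m − ρ_c) = 0.7896 km × 3.27/0.481 = 5.37 km.

5.37 km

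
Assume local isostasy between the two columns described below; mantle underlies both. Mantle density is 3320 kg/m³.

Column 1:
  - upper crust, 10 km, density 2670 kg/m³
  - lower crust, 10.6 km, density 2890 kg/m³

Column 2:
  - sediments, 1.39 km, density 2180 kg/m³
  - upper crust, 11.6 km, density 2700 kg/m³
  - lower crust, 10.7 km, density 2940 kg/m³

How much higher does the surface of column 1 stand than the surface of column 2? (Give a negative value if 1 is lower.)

For any compensation level in the mantle, the mantle terms cancel and isostasy reduces to e = (Σt_1 − Σt_2) − (Σ(ρt)_1 − Σ(ρt)_2) / ρ_m.
Σt_1 = 20.6 km; Σt_2 = 23.69 km; Σ(ρt)_1 = 57334; Σ(ρt)_2 = 65808.2 (in km·kg/m³).
e = (20.6 − 23.69) − (57334 − 65808.2) / 3320 = −0.538 km.

−0.538 km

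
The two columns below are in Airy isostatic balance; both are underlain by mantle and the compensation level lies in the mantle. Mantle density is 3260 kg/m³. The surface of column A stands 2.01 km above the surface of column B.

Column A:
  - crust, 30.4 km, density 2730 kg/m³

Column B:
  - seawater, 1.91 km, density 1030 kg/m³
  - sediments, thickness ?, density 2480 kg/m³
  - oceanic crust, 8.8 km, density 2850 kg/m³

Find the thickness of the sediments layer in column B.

2.17 km

Take the compensation level at the base of the deeper column (depth z_c below the surface of column A) and equate Σ ρ_i t_i down to z_c; mantle fills any gap and the z_c terms cancel.
Column A: 30.4×2730 + (z_c − 30.4)×3260
Column B: 2.01×0 + 1.91×1030 + x×2480 + 8.8×2850 + (z_c − 2.01 − 10.71 − x)×3260
The z_c×3260 term appears on both sides and cancels. Collect the known terms of each column as K = Σ(ρt)_known − 3260 × (depth of known layers): K_A = 82992 − 3260×30.4 = −16112; K_B = 27047.3 − 3260×(2.01 + 10.71) = −14419.9.
Balance: K_A = K_B − x×(3260 − 2480), so x = (K_B − K_A)/(3260 − 2480) = 1692.1/780 = 2.17 km.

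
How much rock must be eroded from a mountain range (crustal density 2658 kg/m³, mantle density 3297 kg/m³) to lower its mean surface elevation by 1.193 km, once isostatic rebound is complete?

6.16 km

Net drop Δ = e − u = e − e ρ_c/ρ_m = e (ρ_m − ρ_c)/ρ_m.
e = Δ ρ_m/(ρ_m − ρ_c) = 1.193 km × 3297/639 = 6.16 km.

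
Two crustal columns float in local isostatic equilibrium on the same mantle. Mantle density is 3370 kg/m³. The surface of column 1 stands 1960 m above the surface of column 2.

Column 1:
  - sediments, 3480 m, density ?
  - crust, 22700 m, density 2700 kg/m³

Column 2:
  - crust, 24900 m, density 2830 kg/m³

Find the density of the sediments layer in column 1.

Take the compensation level at the base of the deeper column (depth z_c below the surface of column 1) and equate Σ ρ_i t_i down to z_c; mantle fills any gap and the z_c terms cancel.
Column 1: 3480×ρ + 22700×2700 + (z_c − 26180)×3370
Column 2: 1960×0 + 24900×2830 + (z_c − 1960 − 24900)×3370
The z_c×3370 term appears on both sides and cancels. Collect the known terms of each column as K = Σ(ρt)_known − 3370 × (depth of known layers): K_1 = 61290000 − 3370×26180 = −26936600; K_2 = 70467000 − 3370×(1960 + 24900) = −20051200.
Balance: K_1 + 3480×ρ = K_2, so ρ = (K_2 − K_1)/3480 = 6885400/3480 = 1980 kg/m³.

1980 kg/m³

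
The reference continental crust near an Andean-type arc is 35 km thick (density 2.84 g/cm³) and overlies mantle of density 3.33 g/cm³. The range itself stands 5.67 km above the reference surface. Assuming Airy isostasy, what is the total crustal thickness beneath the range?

73.5 km

Root depth r = h ρ_c / (ρ_m − ρ_c) = 5.67 km × 2.84 / 0.49 = 32.86 km.
Total thickness = T + h + r = 35 km + 5.67 km + 32.86 km = 73.5 km.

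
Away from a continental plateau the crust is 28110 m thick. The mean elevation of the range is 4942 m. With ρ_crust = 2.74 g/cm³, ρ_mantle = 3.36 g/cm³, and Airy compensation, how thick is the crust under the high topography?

Root depth r = h ρ_c / (ρ_m − ρ_c) = 4942 m × 2.74 / 0.62 = 21840 m.
Total thickness = T + h + r = 28110 m + 4942 m + 21840 m = 54900 m.

54900 m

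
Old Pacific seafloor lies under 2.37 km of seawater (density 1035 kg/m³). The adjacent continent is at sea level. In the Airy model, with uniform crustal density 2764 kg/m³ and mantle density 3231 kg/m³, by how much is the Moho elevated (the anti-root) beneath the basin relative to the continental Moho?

8.77 km

For local isostatic compensation: replacing crust with seawater at the top is compensated by replacing crust with mantle at the base: d (ρ_c − ρ_w) = a (ρ_m − ρ_c).
a = d (ρ_c − ρ_w)/(ρ_m − ρ_c) = 2.37 km × 1729/467 = 8.77 km.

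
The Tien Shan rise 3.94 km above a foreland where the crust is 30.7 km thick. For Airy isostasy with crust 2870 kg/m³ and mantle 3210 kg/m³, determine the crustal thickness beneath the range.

67.9 km

Root depth r = h ρ_c / (ρ_m − ρ_c) = 3.94 km × 2870 / 340 = 33.26 km.
Total thickness = T + h + r = 30.7 km + 3.94 km + 33.26 km = 67.9 km.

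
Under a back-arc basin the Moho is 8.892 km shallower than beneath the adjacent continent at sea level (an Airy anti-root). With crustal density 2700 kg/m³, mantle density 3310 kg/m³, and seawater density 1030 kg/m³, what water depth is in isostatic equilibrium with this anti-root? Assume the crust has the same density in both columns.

Replacing a thickness d of crust by seawater at the top must be balanced by replacing crust with mantle at the base: d (ρ_c − ρ_w) = a (ρ_m − ρ_c).
d = a (ρ_m − ρ_c)/(ρ_c − ρ_w) = 8.892 km × 610/1670 = 3.25 km.

3.25 km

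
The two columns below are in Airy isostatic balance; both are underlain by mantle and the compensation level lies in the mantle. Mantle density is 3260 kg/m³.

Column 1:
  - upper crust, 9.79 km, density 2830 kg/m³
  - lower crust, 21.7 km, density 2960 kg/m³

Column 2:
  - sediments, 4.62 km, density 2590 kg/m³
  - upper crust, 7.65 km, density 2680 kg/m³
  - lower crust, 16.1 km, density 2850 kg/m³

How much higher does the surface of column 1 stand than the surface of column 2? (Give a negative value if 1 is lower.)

−1.05 km

For any compensation level in the mantle, the mantle terms cancel and isostasy reduces to e = (Σt_1 − Σt_2) − (Σ(ρt)_1 − Σ(ρt)_2) / ρ_m.
Σt_1 = 31.49 km; Σt_2 = 28.37 km; Σ(ρt)_1 = 91937.7; Σ(ρt)_2 = 78352.8 (in km·kg/m³).
e = (31.49 − 28.37) − (91937.7 − 78352.8) / 3260 = −1.05 km.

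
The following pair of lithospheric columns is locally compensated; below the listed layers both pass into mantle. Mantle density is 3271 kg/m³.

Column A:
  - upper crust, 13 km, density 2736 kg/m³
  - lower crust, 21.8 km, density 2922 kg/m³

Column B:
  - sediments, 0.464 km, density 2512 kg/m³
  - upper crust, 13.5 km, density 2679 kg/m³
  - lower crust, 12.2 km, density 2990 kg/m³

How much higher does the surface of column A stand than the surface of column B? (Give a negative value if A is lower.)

0.853 km

For any compensation level in the mantle, the mantle terms cancel and isostasy reduces to e = (Σt_A − Σt_B) − (Σ(ρt)_A − Σ(ρt)_B) / ρ_m.
Σt_A = 34.8 km; Σt_B = 26.164 km; Σ(ρt)_A = 99267.6; Σ(ρt)_B = 73810.068 (in km·kg/m³).
e = (34.8 − 26.164) − (99267.6 − 73810.068) / 3271 = 0.853 km.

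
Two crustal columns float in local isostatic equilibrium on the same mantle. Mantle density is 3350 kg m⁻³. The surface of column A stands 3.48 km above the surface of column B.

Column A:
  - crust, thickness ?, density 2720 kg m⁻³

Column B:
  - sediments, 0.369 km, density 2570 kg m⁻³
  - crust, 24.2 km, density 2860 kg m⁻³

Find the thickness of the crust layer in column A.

Take the compensation level at the base of the deeper column (depth z_c below the surface of column A) and equate Σ ρ_i t_i down to z_c; mantle fills any gap and the z_c terms cancel.
Column A: x×2720 + (z_c − 0 − x)×3350
Column B: 3.48×0 + 0.369×2570 + 24.2×2860 + (z_c − 3.48 − 24.569)×3350
The z_c×3350 term appears on both sides and cancels. Collect the known terms of each column as K = Σ(ρt)_known − 3350 × (depth of known layers): K_A = 0 − 3350×0 = 0; K_B = 70160.33 − 3350×(3.48 + 24.569) = −23803.82.
Balance: K_A − x×(3350 − 2720) = K_B, so x = (K_A − K_B)/(3350 − 2720) = 23803.8/630 = 37.8 km.

37.8 km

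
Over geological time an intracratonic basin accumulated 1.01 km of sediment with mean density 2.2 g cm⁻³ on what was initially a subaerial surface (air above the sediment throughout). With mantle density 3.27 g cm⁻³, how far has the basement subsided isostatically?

0.68 km

Subaerial load: s = t ρ_sed / ρ_m = 1.01 km × 2.2/3.27 = 0.68 km.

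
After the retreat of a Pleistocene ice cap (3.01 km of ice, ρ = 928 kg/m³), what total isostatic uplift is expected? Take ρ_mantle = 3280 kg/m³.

Removing the load lets mantle flow back in; uplift u satisfies ρ_ice t = ρ_m u.
u = t ρ_ice/ρ_m = 3.01 km × 928/3280 = 0.852 km.

0.852 km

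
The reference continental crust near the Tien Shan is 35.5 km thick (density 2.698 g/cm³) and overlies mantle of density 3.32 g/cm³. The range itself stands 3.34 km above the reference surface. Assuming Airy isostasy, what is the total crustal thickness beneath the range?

53.3 km

Root depth r = h ρ_c / (ρ_m − ρ_c) = 3.34 km × 2.698 / 0.622 = 14.49 km.
Total thickness = T + h + r = 35.5 km + 3.34 km + 14.49 km = 53.3 km.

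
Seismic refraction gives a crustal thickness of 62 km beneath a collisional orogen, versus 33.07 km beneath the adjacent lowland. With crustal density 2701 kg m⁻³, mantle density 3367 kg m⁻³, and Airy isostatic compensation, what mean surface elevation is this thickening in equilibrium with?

Excess crust Δ = 62 km − 33.07 km = 28.93 km, split between elevation h and root r with h + r = Δ.
Airy balance ρ_c h = (ρ_m − ρ_c) r gives r = h ρ_c/(ρ_m − ρ_c), so h (1 + ρ_c/(ρ_m − ρ_c)) = Δ, i.e. h = Δ (ρ_m − ρ_c)/ρ_m.
h = 28.93 km × 666/3367 = 5.72 km.

5.72 km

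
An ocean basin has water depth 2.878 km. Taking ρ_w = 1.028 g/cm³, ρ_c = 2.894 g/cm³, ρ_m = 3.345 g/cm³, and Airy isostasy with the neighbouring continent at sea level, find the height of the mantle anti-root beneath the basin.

By Archimedes' principle applied to the lithosphere: replacing crust with seawater at the top is compensated by replacing crust with mantle at the base: d (ρ_c − ρ_w) = a (ρ_m − ρ_c).
a = d (ρ_c − ρ_w)/(ρ_m − ρ_c) = 2.878 km × 1.866/0.451 = 11.9 km.

11.9 km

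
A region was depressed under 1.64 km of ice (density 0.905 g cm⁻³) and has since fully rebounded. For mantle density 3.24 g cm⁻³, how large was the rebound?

Removing the load lets mantle flow back in; uplift u satisfies ρ_ice t = ρ_m u.
u = t ρ_ice/ρ_m = 1.64 km × 0.905/3.24 = 0.458 km.

0.458 km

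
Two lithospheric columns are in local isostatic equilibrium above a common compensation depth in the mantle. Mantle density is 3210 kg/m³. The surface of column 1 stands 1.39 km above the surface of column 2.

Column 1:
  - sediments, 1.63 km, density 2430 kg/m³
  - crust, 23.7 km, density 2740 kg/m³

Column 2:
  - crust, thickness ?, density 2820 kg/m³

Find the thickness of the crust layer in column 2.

20.4 km

Take the compensation level at the base of the deeper column (depth z_c below the surface of column 1) and equate Σ ρ_i t_i down to z_c; mantle fills any gap and the z_c terms cancel.
Column 1: 1.63×2430 + 23.7×2740 + (z_c − 25.33)×3210
Column 2: 1.39×0 + x×2820 + (z_c − 1.39 − 0 − x)×3210
The z_c×3210 term appears on both sides and cancels. Collect the known terms of each column as K = Σ(ρt)_known − 3210 × (depth of known layers): K_1 = 68898.9 − 3210×25.33 = −12410.4; K_2 = 0 − 3210×(1.39 + 0) = −4461.9.
Balance: K_1 = K_2 − x×(3210 − 2820), so x = (K_2 − K_1)/(3210 − 2820) = 7948.5/390 = 20.4 km.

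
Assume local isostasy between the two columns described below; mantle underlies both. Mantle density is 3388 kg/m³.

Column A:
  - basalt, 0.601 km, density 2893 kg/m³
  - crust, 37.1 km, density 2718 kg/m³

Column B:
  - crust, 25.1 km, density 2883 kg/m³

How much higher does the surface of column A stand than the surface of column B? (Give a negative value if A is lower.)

3.68 km

For any compensation level in the mantle, the mantle terms cancel and isostasy reduces to e = (Σt_A − Σt_B) − (Σ(ρt)_A − Σ(ρt)_B) / ρ_m.
Σt_A = 37.701 km; Σt_B = 25.1 km; Σ(ρt)_A = 102576.493; Σ(ρt)_B = 72363.3 (in km·kg/m³).
e = (37.701 − 25.1) − (102576.493 − 72363.3) / 3388 = 3.68 km.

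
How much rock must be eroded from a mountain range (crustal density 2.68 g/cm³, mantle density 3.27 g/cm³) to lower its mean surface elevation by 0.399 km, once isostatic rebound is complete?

Net drop Δ = e − u = e − e ρ_c/ρ_m = e (ρ_m − ρ_c)/ρ_m.
e = Δ ρ_m/(ρ_m − ρ_c) = 0.399 km × 3.27/0.59 = 2.21 km.

2.21 km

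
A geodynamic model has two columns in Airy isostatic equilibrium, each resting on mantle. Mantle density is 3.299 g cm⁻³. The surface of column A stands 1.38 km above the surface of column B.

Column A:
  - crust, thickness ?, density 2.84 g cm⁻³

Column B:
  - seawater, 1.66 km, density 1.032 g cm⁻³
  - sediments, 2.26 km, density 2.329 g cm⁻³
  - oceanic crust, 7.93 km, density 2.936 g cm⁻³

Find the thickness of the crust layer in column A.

29.2 km

Take the compensation level at the base of the deeper column (depth z_c below the surface of column A) and equate Σ ρ_i t_i down to z_c; mantle fills any gap and the z_c terms cancel.
Column A: x×2.84 + (z_c − 0 − x)×3.299
Column B: 1.38×0 + 1.66×1.032 + 2.26×2.329 + 7.93×2.936 + (z_c − 1.38 − 11.85)×3.299
The z_c×3.299 term appears on both sides and cancels. Collect the known terms of each column as K = Σ(ρt)_known − 3.299 × (depth of known layers): K_A = 0 − 3.299×0 = 0; K_B = 30.25914 − 3.299×(1.38 + 11.85) = −13.38663.
Balance: K_A − x×(3.299 − 2.84) = K_B, so x = (K_A − K_B)/(3.299 − 2.84) = 13.3866/0.459 = 29.2 km.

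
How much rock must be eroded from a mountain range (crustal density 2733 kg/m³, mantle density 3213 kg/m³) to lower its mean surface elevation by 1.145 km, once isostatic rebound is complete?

Net drop Δ = e − u = e − e ρ_c/ρ_m = e (ρ_m − ρ_c)/ρ_m.
e = Δ ρ_m/(ρ_m − ρ_c) = 1.145 km × 3213/480 = 7.66 km.

7.66 km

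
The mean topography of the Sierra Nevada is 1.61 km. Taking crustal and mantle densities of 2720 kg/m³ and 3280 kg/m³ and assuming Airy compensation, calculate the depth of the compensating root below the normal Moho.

By Archimedes' principle applied to the lithosphere: the weight of the topography is balanced by the buoyancy of the root, ρ_c h = (ρ_m − ρ_c) r.
r = h · ρ_c / (ρ_m − ρ_c) = 1.61 km × 2720 / (3280 − 2720) = 7.82 km.

7.82 km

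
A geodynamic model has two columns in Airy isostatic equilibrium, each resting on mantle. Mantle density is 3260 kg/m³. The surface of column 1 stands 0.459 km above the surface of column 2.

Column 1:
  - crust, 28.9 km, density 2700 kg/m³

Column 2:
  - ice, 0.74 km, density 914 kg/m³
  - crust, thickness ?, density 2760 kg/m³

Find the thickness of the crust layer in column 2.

Take the compensation level at the base of the deeper column (depth z_c below the surface of column 1) and equate Σ ρ_i t_i down to z_c; mantle fills any gap and the z_c terms cancel.
Column 1: 28.9×2700 + (z_c − 28.9)×3260
Column 2: 0.459×0 + 0.74×914 + x×2760 + (z_c − 0.459 − 0.74 − x)×3260
The z_c×3260 term appears on both sides and cancels. Collect the known terms of each column as K = Σ(ρt)_known − 3260 × (depth of known layers): K_1 = 78030 − 3260×28.9 = −16184; K_2 = 676.36 − 3260×(0.459 + 0.74) = −3232.38.
Balance: K_1 = K_2 − x×(3260 − 2760), so x = (K_2 − K_1)/(3260 − 2760) = 12951.6/500 = 25.9 km.

25.9 km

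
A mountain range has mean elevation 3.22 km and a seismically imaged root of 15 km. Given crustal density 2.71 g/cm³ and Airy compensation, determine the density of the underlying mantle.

3.29 g/cm³

Airy balance: ρ_c h = (ρ_m − ρ_c) r → ρ_m = ρ_c (1 + h/r).
ρ_m = 2.71 × (1 + 3.22 km/15 km) = 3.29 g/cm³.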